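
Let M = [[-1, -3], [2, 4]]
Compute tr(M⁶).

tr M = 3 and det M = 2, so the characteristic polynomial is λ² − (3)λ + (2) with roots 1 and 2.
Eigenvectors give P = [[3, -1], [-2, 1]] with P⁻¹ = [[1, 1], [2, 3]], and M = P·diag(1, 2)·P⁻¹.
Then M⁶ = P·diag(1, 64)·P⁻¹ = [[3, -64], [-2, 64]] · [[1, 1], [2, 3]] = [[-125, -189], [126, 190]].

65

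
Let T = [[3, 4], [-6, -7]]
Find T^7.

tr T = -4 and det T = 3, so the characteristic polynomial is λ² − (-4)λ + (3) with roots -1 and -3.
Eigenvectors give P = [[-1, -2], [1, 3]] with P⁻¹ = [[-3, -2], [1, 1]], and T = P·diag(-1, -3)·P⁻¹.
Then T^7 = P·diag(-1, -2187)·P⁻¹ = [[1, 4374], [-1, -6561]] · [[-3, -2], [1, 1]] = [[4371, 4372], [-6558, -6559]].

[[4371, 4372], [-6558, -6559]]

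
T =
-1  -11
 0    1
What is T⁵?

T² = I (check: tr T = 0 and det T = -1), so T⁵ = T since 5 is odd.

[[-1, -11], [0, 1]]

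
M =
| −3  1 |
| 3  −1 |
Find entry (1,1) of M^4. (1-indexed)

192

M^2 = [[12, −4], [−12, 4]]
M^3 = [[−48, 16], [48, −16]]
M^4 = [[192, −64], [−192, 64]]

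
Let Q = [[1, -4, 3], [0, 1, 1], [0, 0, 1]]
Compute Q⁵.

Q = I + N where N = [[0, -4, 3], [0, 0, 1], [0, 0, 0]] is strictly upper-triangular, so N³ = 0.
(I + N)⁵ = I + 5·N + 10·N² = [[1, -20, -25], [0, 1, 5], [0, 0, 1]].

[[1, -20, -25], [0, 1, 5], [0, 0, 1]]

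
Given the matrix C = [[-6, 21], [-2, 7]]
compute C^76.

[[-6, 21], [-2, 7]]

C² = C (a projection; rank 1, trace 1), so C^76 = C.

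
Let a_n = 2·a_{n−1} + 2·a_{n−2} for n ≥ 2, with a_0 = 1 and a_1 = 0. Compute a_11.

13376

With companion matrix T = [[2, 2], [1, 0]], [a_n, a_{n−1}]ᵀ = T·[a_{n−1}, a_{n−2}]ᵀ, so [a_11, a_10]ᵀ = T¹⁰·[a_1, a_0]ᵀ.
T¹⁰ = [[18272, 13376], [6688, 4896]], giving [a_11, a_10]ᵀ = [[13376], [4896]].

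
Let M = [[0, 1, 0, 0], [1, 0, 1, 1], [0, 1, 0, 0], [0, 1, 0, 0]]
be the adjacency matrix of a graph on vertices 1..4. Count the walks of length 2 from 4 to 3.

1

The number of length-2 walks from vertex 4 to vertex 3 is entry (4,3) of M^2, where M is the adjacency matrix.
M^2 = [[1, 0, 1, 1], [0, 3, 0, 0], [1, 0, 1, 1], [1, 0, 1, 1]]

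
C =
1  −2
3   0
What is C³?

C² = [[−5, −2], [3, −6]]
C³ = [[−11, 10], [−15, −6]]

[[−11, 10], [−15, −6]]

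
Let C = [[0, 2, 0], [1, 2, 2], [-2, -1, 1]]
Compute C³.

C² = [[2, 4, 4], [-2, 4, 6], [-3, -7, -1]]
C³ = [[-4, 8, 12], [-8, -2, 14], [-5, -19, -15]]

[[-4, 8, 12], [-8, -2, 14], [-5, -19, -15]]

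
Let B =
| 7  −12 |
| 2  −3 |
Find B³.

tr B = 4 and det B = 3, so the characteristic polynomial is λ² − (4)λ + (3) with roots 1 and 3.
Eigenvectors give P = [[−2, 3], [−1, 1]] with P⁻¹ = [[1, −3], [1, −2]], and B = P·diag(1, 3)·P⁻¹.
Then B³ = P·diag(1, 27)·P⁻¹ = [[−2, 81], [−1, 27]] · [[1, −3], [1, −2]] = [[79, −156], [26, −51]].

[[79, −156], [26, −51]]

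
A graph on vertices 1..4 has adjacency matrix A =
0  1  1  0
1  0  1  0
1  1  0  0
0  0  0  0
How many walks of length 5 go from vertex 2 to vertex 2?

10

The number of length-5 walks from vertex 2 to vertex 2 is entry (2,2) of A^5, where A is the adjacency matrix.
A^2 = [[2, 1, 1, 0], [1, 2, 1, 0], [1, 1, 2, 0], [0, 0, 0, 0]]
A^3 = [[2, 3, 3, 0], [3, 2, 3, 0], [3, 3, 2, 0], [0, 0, 0, 0]]
A^4 = [[6, 5, 5, 0], [5, 6, 5, 0], [5, 5, 6, 0], [0, 0, 0, 0]]
A^5 = [[10, 11, 11, 0], [11, 10, 11, 0], [11, 11, 10, 0], [0, 0, 0, 0]]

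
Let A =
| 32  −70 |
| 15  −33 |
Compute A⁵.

[[1682, −3850], [825, −1893]]

tr A = −1 and det A = −6, so the characteristic polynomial is λ² − (−1)λ + (−6) with roots −3 and 2.
Eigenvectors give P = [[2, −7], [1, −3]] with P⁻¹ = [[−3, 7], [−1, 2]], and A = P·diag(−3, 2)·P⁻¹.
Then A⁵ = P·diag(−243, 32)·P⁻¹ = [[−486, −224], [−243, −96]] · [[−3, 7], [−1, 2]] = [[1682, −3850], [825, −1893]].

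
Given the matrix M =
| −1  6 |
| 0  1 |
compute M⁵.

M² = I (check: tr M = 0 and det M = −1), so M⁵ = M since 5 is odd.

[[−1, 6], [0, 1]]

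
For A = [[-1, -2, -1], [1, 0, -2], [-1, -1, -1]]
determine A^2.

[[0, 3, 6], [1, 0, 1], [1, 3, 4]]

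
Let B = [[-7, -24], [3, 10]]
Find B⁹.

[[-4087, -12264], [1533, 4600]]

tr B = 3 and det B = 2, so the characteristic polynomial is λ² − (3)λ + (2) with roots 1 and 2.
Eigenvectors give P = [[-3, -8], [1, 3]] with P⁻¹ = [[-3, -8], [1, 3]], and B = P·diag(1, 2)·P⁻¹.
Then B⁹ = P·diag(1, 512)·P⁻¹ = [[-3, -4096], [1, 1536]] · [[-3, -8], [1, 3]] = [[-4087, -12264], [1533, 4600]].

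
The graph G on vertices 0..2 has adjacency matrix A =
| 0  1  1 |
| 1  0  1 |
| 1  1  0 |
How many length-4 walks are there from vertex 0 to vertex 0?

The number of length-4 walks from vertex 0 to vertex 0 is entry (0,0) of A⁴, where A is the adjacency matrix.
A² = [[2, 1, 1], [1, 2, 1], [1, 1, 2]]
A³ = [[2, 3, 3], [3, 2, 3], [3, 3, 2]]
A⁴ = [[6, 5, 5], [5, 6, 5], [5, 5, 6]]

6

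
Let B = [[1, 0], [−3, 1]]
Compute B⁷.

B = I + N where N = [[0, 0], [−3, 0]] is strictly lower-triangular, so N² = 0.
(I + N)⁷ = I + 7·N = [[1, 0], [−21, 1]].

[[1, 0], [−21, 1]]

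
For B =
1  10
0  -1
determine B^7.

[[1, 10], [0, -1]]

B² = I (check: tr B = 0 and det B = -1), so B^7 = B since 7 is odd.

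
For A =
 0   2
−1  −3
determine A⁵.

[[30, 62], [−31, −63]]

tr A = −3 and det A = 2, so the characteristic polynomial is λ² − (−3)λ + (2) with roots −2 and −1.
Eigenvectors give P = [[1, −2], [−1, 1]] with P⁻¹ = [[−1, −2], [−1, −1]], and A = P·diag(−2, −1)·P⁻¹.
Then A⁵ = P·diag(−32, −1)·P⁻¹ = [[−32, 2], [32, −1]] · [[−1, −2], [−1, −1]] = [[30, 62], [−31, −63]].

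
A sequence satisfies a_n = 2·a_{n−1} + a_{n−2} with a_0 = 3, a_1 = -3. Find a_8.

-717

With companion matrix M = [[2, 1], [1, 0]], [a_n, a_{n−1}]ᵀ = M·[a_{n−1}, a_{n−2}]ᵀ, so [a_8, a_7]ᵀ = M⁷·[a_1, a_0]ᵀ.
M⁷ = [[408, 169], [169, 70]], giving [a_8, a_7]ᵀ = [[-717], [-297]].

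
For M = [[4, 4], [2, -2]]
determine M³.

[[112, 80], [40, -8]]

M² = [[24, 8], [4, 12]]
M³ = [[112, 80], [40, -8]]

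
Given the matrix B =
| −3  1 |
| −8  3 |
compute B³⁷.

[[−3, 1], [−8, 3]]

B² = I (check: tr B = 0 and det B = −1), so B³⁷ = B since 37 is odd.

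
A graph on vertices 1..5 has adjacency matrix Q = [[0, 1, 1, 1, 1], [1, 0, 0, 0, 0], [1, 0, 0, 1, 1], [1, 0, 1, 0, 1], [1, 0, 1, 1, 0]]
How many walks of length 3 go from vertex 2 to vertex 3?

The number of length-3 walks from vertex 2 to vertex 3 is entry (2,3) of Q³, where Q is the adjacency matrix.
Q² = [[4, 0, 2, 2, 2], [0, 1, 1, 1, 1], [2, 1, 3, 2, 2], [2, 1, 2, 3, 2], [2, 1, 2, 2, 3]]
Q³ = [[6, 4, 8, 8, 8], [4, 0, 2, 2, 2], [8, 2, 6, 7, 7], [8, 2, 7, 6, 7], [8, 2, 7, 7, 6]]

2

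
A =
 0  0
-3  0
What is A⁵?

A is strictly triangular, hence nilpotent: A² = 0, so A⁵ = 0.

[[0, 0], [0, 0]]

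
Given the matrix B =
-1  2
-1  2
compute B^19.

[[-1, 2], [-1, 2]]

B² = B (a projection; rank 1, trace 1), so B^19 = B.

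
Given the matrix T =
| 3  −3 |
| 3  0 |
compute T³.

T² = [[0, −9], [9, −9]]
T³ = [[−27, 0], [0, −27]]

[[−27, 0], [0, −27]]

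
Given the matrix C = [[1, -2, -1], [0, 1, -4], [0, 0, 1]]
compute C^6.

C = I + N where N = [[0, -2, -1], [0, 0, -4], [0, 0, 0]] is strictly upper-triangular, so N^3 = 0.
(I + N)^6 = I + 6·N + 15·N^2 = [[1, -12, 114], [0, 1, -24], [0, 0, 1]].

[[1, -12, 114], [0, 1, -24], [0, 0, 1]]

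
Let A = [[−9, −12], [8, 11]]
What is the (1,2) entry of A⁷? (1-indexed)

tr A = 2 and det A = −3, so the characteristic polynomial is λ² − (2)λ + (−3) with roots 3 and −1.
Eigenvectors give P = [[−1, 3], [1, −2]] with P⁻¹ = [[2, 3], [1, 1]], and A = P·diag(3, −1)·P⁻¹.
Then A⁷ = P·diag(2187, −1)·P⁻¹ = [[−2187, −3], [2187, 2]] · [[2, 3], [1, 1]] = [[−4377, −6564], [4376, 6563]].

−6564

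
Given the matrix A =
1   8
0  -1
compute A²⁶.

[[1, 0], [0, 1]]

A² = I (check: tr A = 0 and det A = -1), so A²⁶ = I since 26 is even.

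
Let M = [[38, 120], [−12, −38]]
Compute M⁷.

tr M = 0 and det M = −4, so the characteristic polynomial is λ² − (0)λ + (−4) with roots −2 and 2.
Eigenvectors give P = [[−3, 10], [1, −3]] with P⁻¹ = [[3, 10], [1, 3]], and M = P·diag(−2, 2)·P⁻¹.
Then M⁷ = P·diag(−128, 128)·P⁻¹ = [[384, 1280], [−128, −384]] · [[3, 10], [1, 3]] = [[2432, 7680], [−768, −2432]].

[[2432, 7680], [−768, −2432]]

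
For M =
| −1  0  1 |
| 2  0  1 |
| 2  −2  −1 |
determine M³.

[[−11, 4, 3], [−2, −2, −3], [14, −2, −7]]

M² = [[3, −2, −2], [0, −2, 1], [−8, 2, 1]]
M³ = [[−11, 4, 3], [−2, −2, −3], [14, −2, −7]]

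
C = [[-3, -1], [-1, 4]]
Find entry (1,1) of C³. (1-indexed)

-29

C² = [[10, -1], [-1, 17]]
C³ = [[-29, -14], [-14, 69]]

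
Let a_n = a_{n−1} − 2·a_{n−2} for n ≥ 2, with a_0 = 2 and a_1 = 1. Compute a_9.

−5

With companion matrix B = [[1, −2], [1, 0]], [a_n, a_{n−1}]ᵀ = B·[a_{n−1}, a_{n−2}]ᵀ, so [a_9, a_8]ᵀ = B^8·[a_1, a_0]ᵀ.
B^8 = [[−17, 6], [−3, −14]], giving [a_9, a_8]ᵀ = [[−5], [−31]].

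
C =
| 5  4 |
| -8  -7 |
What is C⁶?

[[-727, -728], [1456, 1457]]

tr C = -2 and det C = -3, so the characteristic polynomial is λ² − (-2)λ + (-3) with roots 1 and -3.
Eigenvectors give P = [[1, 1], [-1, -2]] with P⁻¹ = [[2, 1], [-1, -1]], and C = P·diag(1, -3)·P⁻¹.
Then C⁶ = P·diag(1, 729)·P⁻¹ = [[1, 729], [-1, -1458]] · [[2, 1], [-1, -1]] = [[-727, -728], [1456, 1457]].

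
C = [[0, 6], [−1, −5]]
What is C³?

[[30, 114], [−19, −65]]

tr C = −5 and det C = 6, so the characteristic polynomial is λ² − (−5)λ + (6) with roots −2 and −3.
Eigenvectors give P = [[−3, 2], [1, −1]] with P⁻¹ = [[−1, −2], [−1, −3]], and C = P·diag(−2, −3)·P⁻¹.
Then C³ = P·diag(−8, −27)·P⁻¹ = [[24, −54], [−8, 27]] · [[−1, −2], [−1, −3]] = [[30, 114], [−19, −65]].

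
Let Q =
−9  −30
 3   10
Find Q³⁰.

Q² = Q (a projection; rank 1, trace 1), so Q³⁰ = Q.

[[−9, −30], [3, 10]]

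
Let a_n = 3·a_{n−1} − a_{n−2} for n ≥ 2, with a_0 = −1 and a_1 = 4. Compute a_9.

With companion matrix M = [[3, −1], [1, 0]], [a_n, a_{n−1}]ᵀ = M·[a_{n−1}, a_{n−2}]ᵀ, so [a_9, a_8]ᵀ = M⁸·[a_1, a_0]ᵀ.
M⁸ = [[2584, −987], [987, −377]], giving [a_9, a_8]ᵀ = [[11323], [4325]].

11323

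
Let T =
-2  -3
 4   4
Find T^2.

[[-8, -6], [8, 4]]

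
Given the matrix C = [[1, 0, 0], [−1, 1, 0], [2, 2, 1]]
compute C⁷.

C = I + N where N = [[0, 0, 0], [−1, 0, 0], [2, 2, 0]] is strictly lower-triangular, so N³ = 0.
(I + N)⁷ = I + 7·N + 21·N² = [[1, 0, 0], [−7, 1, 0], [−28, 14, 1]].

[[1, 0, 0], [−7, 1, 0], [−28, 14, 1]]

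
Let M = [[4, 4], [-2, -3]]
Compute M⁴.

[[56, 36], [-18, -7]]

M² = [[8, 4], [-2, 1]]
M³ = [[24, 20], [-10, -11]]
M⁴ = [[56, 36], [-18, -7]]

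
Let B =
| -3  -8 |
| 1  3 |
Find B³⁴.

B² = I (check: tr B = 0 and det B = -1), so B³⁴ = I since 34 is even.

[[1, 0], [0, 1]]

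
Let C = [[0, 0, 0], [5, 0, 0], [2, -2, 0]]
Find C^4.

[[0, 0, 0], [0, 0, 0], [0, 0, 0]]

C is strictly triangular, hence nilpotent: C^3 = 0, so C^4 = 0.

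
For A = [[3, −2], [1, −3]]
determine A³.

[[21, −14], [7, −21]]

A² = [[7, 0], [0, 7]]
A³ = [[21, −14], [7, −21]]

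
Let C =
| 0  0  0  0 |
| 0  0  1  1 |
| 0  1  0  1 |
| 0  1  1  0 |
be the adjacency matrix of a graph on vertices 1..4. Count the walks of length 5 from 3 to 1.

0

The number of length-5 walks from vertex 3 to vertex 1 is entry (3,1) of C⁵, where C is the adjacency matrix.
C² = [[0, 0, 0, 0], [0, 2, 1, 1], [0, 1, 2, 1], [0, 1, 1, 2]]
C³ = [[0, 0, 0, 0], [0, 2, 3, 3], [0, 3, 2, 3], [0, 3, 3, 2]]
C⁴ = [[0, 0, 0, 0], [0, 6, 5, 5], [0, 5, 6, 5], [0, 5, 5, 6]]
C⁵ = [[0, 0, 0, 0], [0, 10, 11, 11], [0, 11, 10, 11], [0, 11, 11, 10]]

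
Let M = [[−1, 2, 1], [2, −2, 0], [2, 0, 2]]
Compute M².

[[7, −6, 1], [−6, 8, 2], [2, 4, 6]]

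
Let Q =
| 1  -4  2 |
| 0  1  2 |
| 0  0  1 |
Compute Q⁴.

Q = I + N where N = [[0, -4, 2], [0, 0, 2], [0, 0, 0]] is strictly upper-triangular, so N³ = 0.
(I + N)⁴ = I + 4·N + 6·N² = [[1, -16, -40], [0, 1, 8], [0, 0, 1]].

[[1, -16, -40], [0, 1, 8], [0, 0, 1]]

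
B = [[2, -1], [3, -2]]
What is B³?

B² = [[1, 0], [0, 1]]
B³ = [[2, -1], [3, -2]]

[[2, -1], [3, -2]]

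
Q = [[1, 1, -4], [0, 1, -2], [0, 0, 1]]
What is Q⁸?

Q = I + N where N = [[0, 1, -4], [0, 0, -2], [0, 0, 0]] is strictly upper-triangular, so N³ = 0.
(I + N)⁸ = I + 8·N + 28·N² = [[1, 8, -88], [0, 1, -16], [0, 0, 1]].

[[1, 8, -88], [0, 1, -16], [0, 0, 1]]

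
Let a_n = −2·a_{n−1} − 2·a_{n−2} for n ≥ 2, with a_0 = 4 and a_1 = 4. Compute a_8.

64

With companion matrix B = [[−2, −2], [1, 0]], [a_n, a_{n−1}]ᵀ = B·[a_{n−1}, a_{n−2}]ᵀ, so [a_8, a_7]ᵀ = B⁷·[a_1, a_0]ᵀ.
B⁷ = [[0, 16], [−8, −16]], giving [a_8, a_7]ᵀ = [[64], [−96]].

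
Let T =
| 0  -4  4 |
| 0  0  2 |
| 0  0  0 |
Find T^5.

[[0, 0, 0], [0, 0, 0], [0, 0, 0]]

T is strictly triangular, hence nilpotent: T^3 = 0, so T^5 = 0.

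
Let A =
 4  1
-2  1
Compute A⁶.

tr A = 5 and det A = 6, so the characteristic polynomial is λ² − (5)λ + (6) with roots 3 and 2.
Eigenvectors give P = [[-1, -1], [1, 2]] with P⁻¹ = [[-2, -1], [1, 1]], and A = P·diag(3, 2)·P⁻¹.
Then A⁶ = P·diag(729, 64)·P⁻¹ = [[-729, -64], [729, 128]] · [[-2, -1], [1, 1]] = [[1394, 665], [-1330, -601]].

[[1394, 665], [-1330, -601]]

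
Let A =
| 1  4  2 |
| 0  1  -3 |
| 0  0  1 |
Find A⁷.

[[1, 28, -238], [0, 1, -21], [0, 0, 1]]

A = I + N where N = [[0, 4, 2], [0, 0, -3], [0, 0, 0]] is strictly upper-triangular, so N³ = 0.
(I + N)⁷ = I + 7·N + 21·N² = [[1, 28, -238], [0, 1, -21], [0, 0, 1]].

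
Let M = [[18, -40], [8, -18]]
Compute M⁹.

tr M = 0 and det M = -4, so the characteristic polynomial is λ² − (0)λ + (-4) with roots 2 and -2.
Eigenvectors give P = [[5, 2], [2, 1]] with P⁻¹ = [[1, -2], [-2, 5]], and M = P·diag(2, -2)·P⁻¹.
Then M⁹ = P·diag(512, -512)·P⁻¹ = [[2560, -1024], [1024, -512]] · [[1, -2], [-2, 5]] = [[4608, -10240], [2048, -4608]].

[[4608, -10240], [2048, -4608]]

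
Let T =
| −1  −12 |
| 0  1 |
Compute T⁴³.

T² = I (check: tr T = 0 and det T = −1), so T⁴³ = T since 43 is odd.

[[−1, −12], [0, 1]]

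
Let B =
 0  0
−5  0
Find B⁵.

[[0, 0], [0, 0]]

B is strictly triangular, hence nilpotent: B² = 0, so B⁵ = 0.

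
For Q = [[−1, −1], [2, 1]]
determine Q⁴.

Q² = [[−1, 0], [0, −1]]
Q³ = [[1, 1], [−2, −1]]
Q⁴ = [[1, 0], [0, 1]]

[[1, 0], [0, 1]]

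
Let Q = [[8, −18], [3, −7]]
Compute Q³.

tr Q = 1 and det Q = −2, so the characteristic polynomial is λ² − (1)λ + (−2) with roots −1 and 2.
Eigenvectors give P = [[2, −3], [1, −1]] with P⁻¹ = [[−1, 3], [−1, 2]], and Q = P·diag(−1, 2)·P⁻¹.
Then Q³ = P·diag(−1, 8)·P⁻¹ = [[−2, −24], [−1, −8]] · [[−1, 3], [−1, 2]] = [[26, −54], [9, −19]].

[[26, −54], [9, −19]]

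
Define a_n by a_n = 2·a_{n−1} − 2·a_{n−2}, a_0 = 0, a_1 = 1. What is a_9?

16

With companion matrix M = [[2, −2], [1, 0]], [a_n, a_{n−1}]ᵀ = M·[a_{n−1}, a_{n−2}]ᵀ, so [a_9, a_8]ᵀ = M⁸·[a_1, a_0]ᵀ.
M⁸ = [[16, 0], [0, 16]], giving [a_9, a_8]ᵀ = [[16], [0]].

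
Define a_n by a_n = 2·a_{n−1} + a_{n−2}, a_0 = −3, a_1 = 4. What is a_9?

With companion matrix Q = [[2, 1], [1, 0]], [a_n, a_{n−1}]ᵀ = Q·[a_{n−1}, a_{n−2}]ᵀ, so [a_9, a_8]ᵀ = Q^8·[a_1, a_0]ᵀ.
Q^8 = [[985, 408], [408, 169]], giving [a_9, a_8]ᵀ = [[2716], [1125]].

2716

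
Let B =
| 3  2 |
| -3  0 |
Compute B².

[[3, 6], [-9, -6]]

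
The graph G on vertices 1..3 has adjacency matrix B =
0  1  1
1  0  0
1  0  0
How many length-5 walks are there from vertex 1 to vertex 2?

The number of length-5 walks from vertex 1 to vertex 2 is entry (1,2) of B^5, where B is the adjacency matrix.
B^2 = [[2, 0, 0], [0, 1, 1], [0, 1, 1]]
B^3 = [[0, 2, 2], [2, 0, 0], [2, 0, 0]]
B^4 = [[4, 0, 0], [0, 2, 2], [0, 2, 2]]
B^5 = [[0, 4, 4], [4, 0, 0], [4, 0, 0]]

4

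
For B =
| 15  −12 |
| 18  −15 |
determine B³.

tr B = 0 and det B = −9, so the characteristic polynomial is λ² − (0)λ + (−9) with roots −3 and 3.
Eigenvectors give P = [[−2, 1], [−3, 1]] with P⁻¹ = [[1, −1], [3, −2]], and B = P·diag(−3, 3)·P⁻¹.
Then B³ = P·diag(−27, 27)·P⁻¹ = [[54, 27], [81, 27]] · [[1, −1], [3, −2]] = [[135, −108], [162, −135]].

[[135, −108], [162, −135]]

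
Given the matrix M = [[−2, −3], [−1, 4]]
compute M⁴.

M² = [[7, −6], [−2, 19]]
M³ = [[−8, −45], [−15, 82]]
M⁴ = [[61, −156], [−52, 373]]

[[61, −156], [−52, 373]]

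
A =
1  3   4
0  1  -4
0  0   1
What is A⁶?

[[1, 18, -156], [0, 1, -24], [0, 0, 1]]

A = I + N where N = [[0, 3, 4], [0, 0, -4], [0, 0, 0]] is strictly upper-triangular, so N³ = 0.
(I + N)⁶ = I + 6·N + 15·N² = [[1, 18, -156], [0, 1, -24], [0, 0, 1]].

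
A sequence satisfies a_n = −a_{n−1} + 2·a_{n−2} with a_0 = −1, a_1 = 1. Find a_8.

−171

With companion matrix C = [[−1, 2], [1, 0]], [a_n, a_{n−1}]ᵀ = C·[a_{n−1}, a_{n−2}]ᵀ, so [a_8, a_7]ᵀ = C^7·[a_1, a_0]ᵀ.
C^7 = [[−85, 86], [43, −42]], giving [a_8, a_7]ᵀ = [[−171], [85]].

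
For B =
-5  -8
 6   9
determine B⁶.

tr B = 4 and det B = 3, so the characteristic polynomial is λ² − (4)λ + (3) with roots 3 and 1.
Eigenvectors give P = [[-1, 4], [1, -3]] with P⁻¹ = [[3, 4], [1, 1]], and B = P·diag(3, 1)·P⁻¹.
Then B⁶ = P·diag(729, 1)·P⁻¹ = [[-729, 4], [729, -3]] · [[3, 4], [1, 1]] = [[-2183, -2912], [2184, 2913]].

[[-2183, -2912], [2184, 2913]]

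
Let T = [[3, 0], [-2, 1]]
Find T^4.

[[81, 0], [-80, 1]]

tr T = 4 and det T = 3, so the characteristic polynomial is λ² − (4)λ + (3) with roots 3 and 1.
Eigenvectors give P = [[1, 0], [-1, -1]] with P⁻¹ = [[1, 0], [-1, -1]], and T = P·diag(3, 1)·P⁻¹.
Then T^4 = P·diag(81, 1)·P⁻¹ = [[81, 0], [-81, -1]] · [[1, 0], [-1, -1]] = [[81, 0], [-80, 1]].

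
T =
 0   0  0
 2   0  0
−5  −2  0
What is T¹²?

[[0, 0, 0], [0, 0, 0], [0, 0, 0]]

T is strictly triangular, hence nilpotent: T³ = 0, so T¹² = 0.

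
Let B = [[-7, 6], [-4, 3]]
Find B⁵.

tr B = -4 and det B = 3, so the characteristic polynomial is λ² − (-4)λ + (3) with roots -1 and -3.
Eigenvectors give P = [[-1, -3], [-1, -2]] with P⁻¹ = [[2, -3], [-1, 1]], and B = P·diag(-1, -3)·P⁻¹.
Then B⁵ = P·diag(-1, -243)·P⁻¹ = [[1, 729], [1, 486]] · [[2, -3], [-1, 1]] = [[-727, 726], [-484, 483]].

[[-727, 726], [-484, 483]]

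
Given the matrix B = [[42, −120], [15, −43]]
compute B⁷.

[[18648, −55560], [6945, −20707]]

tr B = −1 and det B = −6, so the characteristic polynomial is λ² − (−1)λ + (−6) with roots 2 and −3.
Eigenvectors give P = [[3, −8], [1, −3]] with P⁻¹ = [[3, −8], [1, −3]], and B = P·diag(2, −3)·P⁻¹.
Then B⁷ = P·diag(128, −2187)·P⁻¹ = [[384, 17496], [128, 6561]] · [[3, −8], [1, −3]] = [[18648, −55560], [6945, −20707]].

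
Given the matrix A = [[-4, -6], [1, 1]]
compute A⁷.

tr A = -3 and det A = 2, so the characteristic polynomial is λ² − (-3)λ + (2) with roots -1 and -2.
Eigenvectors give P = [[-2, 3], [1, -1]] with P⁻¹ = [[1, 3], [1, 2]], and A = P·diag(-1, -2)·P⁻¹.
Then A⁷ = P·diag(-1, -128)·P⁻¹ = [[2, -384], [-1, 128]] · [[1, 3], [1, 2]] = [[-382, -762], [127, 253]].

[[-382, -762], [127, 253]]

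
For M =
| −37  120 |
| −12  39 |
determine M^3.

[[−253, 840], [−84, 279]]

tr M = 2 and det M = −3, so the characteristic polynomial is λ² − (2)λ + (−3) with roots 3 and −1.
Eigenvectors give P = [[3, 10], [1, 3]] with P⁻¹ = [[−3, 10], [1, −3]], and M = P·diag(3, −1)·P⁻¹.
Then M^3 = P·diag(27, −1)·P⁻¹ = [[81, −10], [27, −3]] · [[−3, 10], [1, −3]] = [[−253, 840], [−84, 279]].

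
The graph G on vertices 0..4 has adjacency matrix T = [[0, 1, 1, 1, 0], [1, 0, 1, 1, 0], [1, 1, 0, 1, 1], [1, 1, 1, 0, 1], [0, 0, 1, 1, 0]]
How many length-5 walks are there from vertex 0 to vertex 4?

The number of length-5 walks from vertex 0 to vertex 4 is entry (0,4) of T⁵, where T is the adjacency matrix.
T² = [[3, 2, 2, 2, 2], [2, 3, 2, 2, 2], [2, 2, 4, 3, 1], [2, 2, 3, 4, 1], [2, 2, 1, 1, 2]]
T³ = [[6, 7, 9, 9, 4], [7, 6, 9, 9, 4], [9, 9, 8, 9, 7], [9, 9, 9, 8, 7], [4, 4, 7, 7, 2]]
T⁴ = [[25, 24, 26, 26, 18], [24, 25, 26, 26, 18], [26, 26, 34, 33, 17], [26, 26, 33, 34, 17], [18, 18, 17, 17, 14]]
T⁵ = [[76, 77, 93, 93, 52], [77, 76, 93, 93, 52], [93, 93, 102, 103, 67], [93, 93, 103, 102, 67], [52, 52, 67, 67, 34]]

52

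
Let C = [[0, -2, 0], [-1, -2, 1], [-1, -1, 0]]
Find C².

[[2, 4, -2], [1, 5, -2], [1, 4, -1]]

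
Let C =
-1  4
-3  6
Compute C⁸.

tr C = 5 and det C = 6, so the characteristic polynomial is λ² − (5)λ + (6) with roots 2 and 3.
Eigenvectors give P = [[4, 1], [3, 1]] with P⁻¹ = [[1, -1], [-3, 4]], and C = P·diag(2, 3)·P⁻¹.
Then C⁸ = P·diag(256, 6561)·P⁻¹ = [[1024, 6561], [768, 6561]] · [[1, -1], [-3, 4]] = [[-18659, 25220], [-18915, 25476]].

[[-18659, 25220], [-18915, 25476]]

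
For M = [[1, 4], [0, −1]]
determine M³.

[[1, 4], [0, −1]]

M² = I (check: tr M = 0 and det M = −1), so M³ = M since 3 is odd.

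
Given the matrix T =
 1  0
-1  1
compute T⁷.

T = I + N where N = [[0, 0], [-1, 0]] is strictly lower-triangular, so N² = 0.
(I + N)⁷ = I + 7·N = [[1, 0], [-7, 1]].

[[1, 0], [-7, 1]]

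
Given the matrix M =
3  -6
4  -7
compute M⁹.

[[39363, -59046], [39364, -59047]]

tr M = -4 and det M = 3, so the characteristic polynomial is λ² − (-4)λ + (3) with roots -3 and -1.
Eigenvectors give P = [[1, 3], [1, 2]] with P⁻¹ = [[-2, 3], [1, -1]], and M = P·diag(-3, -1)·P⁻¹.
Then M⁹ = P·diag(-19683, -1)·P⁻¹ = [[-19683, -3], [-19683, -2]] · [[-2, 3], [1, -1]] = [[39363, -59046], [39364, -59047]].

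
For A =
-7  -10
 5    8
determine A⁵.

tr A = 1 and det A = -6, so the characteristic polynomial is λ² − (1)λ + (-6) with roots 3 and -2.
Eigenvectors give P = [[-1, -2], [1, 1]] with P⁻¹ = [[1, 2], [-1, -1]], and A = P·diag(3, -2)·P⁻¹.
Then A⁵ = P·diag(243, -32)·P⁻¹ = [[-243, 64], [243, -32]] · [[1, 2], [-1, -1]] = [[-307, -550], [275, 518]].

[[-307, -550], [275, 518]]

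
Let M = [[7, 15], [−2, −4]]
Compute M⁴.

[[91, 225], [−30, −74]]

tr M = 3 and det M = 2, so the characteristic polynomial is λ² − (3)λ + (2) with roots 1 and 2.
Eigenvectors give P = [[−5, 3], [2, −1]] with P⁻¹ = [[1, 3], [2, 5]], and M = P·diag(1, 2)·P⁻¹.
Then M⁴ = P·diag(1, 16)·P⁻¹ = [[−5, 48], [2, −16]] · [[1, 3], [2, 5]] = [[91, 225], [−30, −74]].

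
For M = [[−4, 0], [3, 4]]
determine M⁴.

M² = [[16, 0], [0, 16]]
M³ = [[−64, 0], [48, 64]]
M⁴ = [[256, 0], [0, 256]]

[[256, 0], [0, 256]]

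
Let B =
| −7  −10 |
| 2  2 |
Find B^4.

tr B = −5 and det B = 6, so the characteristic polynomial is λ² − (−5)λ + (6) with roots −3 and −2.
Eigenvectors give P = [[5, −2], [−2, 1]] with P⁻¹ = [[1, 2], [2, 5]], and B = P·diag(−3, −2)·P⁻¹.
Then B^4 = P·diag(81, 16)·P⁻¹ = [[405, −32], [−162, 16]] · [[1, 2], [2, 5]] = [[341, 650], [−130, −244]].

[[341, 650], [−130, −244]]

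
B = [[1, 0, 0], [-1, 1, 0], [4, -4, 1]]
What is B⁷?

[[1, 0, 0], [-7, 1, 0], [112, -28, 1]]

B = I + N where N = [[0, 0, 0], [-1, 0, 0], [4, -4, 0]] is strictly lower-triangular, so N³ = 0.
(I + N)⁷ = I + 7·N + 21·N² = [[1, 0, 0], [-7, 1, 0], [112, -28, 1]].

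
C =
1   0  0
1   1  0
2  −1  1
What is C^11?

[[1, 0, 0], [11, 1, 0], [−33, −11, 1]]

C = I + N where N = [[0, 0, 0], [1, 0, 0], [2, −1, 0]] is strictly lower-triangular, so N^3 = 0.
(I + N)^11 = I + 11·N + 55·N^2 = [[1, 0, 0], [11, 1, 0], [−33, −11, 1]].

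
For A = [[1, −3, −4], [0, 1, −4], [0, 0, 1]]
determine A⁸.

A = I + N where N = [[0, −3, −4], [0, 0, −4], [0, 0, 0]] is strictly upper-triangular, so N³ = 0.
(I + N)⁸ = I + 8·N + 28·N² = [[1, −24, 304], [0, 1, −32], [0, 0, 1]].

[[1, −24, 304], [0, 1, −32], [0, 0, 1]]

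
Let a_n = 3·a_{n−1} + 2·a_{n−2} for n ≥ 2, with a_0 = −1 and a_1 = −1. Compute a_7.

−2753

With companion matrix C = [[3, 2], [1, 0]], [a_n, a_{n−1}]ᵀ = C·[a_{n−1}, a_{n−2}]ᵀ, so [a_7, a_6]ᵀ = C⁶·[a_1, a_0]ᵀ.
C⁶ = [[1763, 990], [495, 278]], giving [a_7, a_6]ᵀ = [[−2753], [−773]].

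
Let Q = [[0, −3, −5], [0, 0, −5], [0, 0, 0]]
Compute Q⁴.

Q is strictly triangular, hence nilpotent: Q³ = 0, so Q⁴ = 0.

[[0, 0, 0], [0, 0, 0], [0, 0, 0]]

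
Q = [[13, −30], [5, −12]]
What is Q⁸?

[[19171, −37830], [6305, −12354]]

tr Q = 1 and det Q = −6, so the characteristic polynomial is λ² − (1)λ + (−6) with roots −2 and 3.
Eigenvectors give P = [[−2, −3], [−1, −1]] with P⁻¹ = [[1, −3], [−1, 2]], and Q = P·diag(−2, 3)·P⁻¹.
Then Q⁸ = P·diag(256, 6561)·P⁻¹ = [[−512, −19683], [−256, −6561]] · [[1, −3], [−1, 2]] = [[19171, −37830], [6305, −12354]].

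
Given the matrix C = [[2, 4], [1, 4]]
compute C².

[[8, 24], [6, 20]]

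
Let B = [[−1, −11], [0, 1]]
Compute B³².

[[1, 0], [0, 1]]

B² = I (check: tr B = 0 and det B = −1), so B³² = I since 32 is even.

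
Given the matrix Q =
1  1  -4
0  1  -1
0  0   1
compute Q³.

Q = I + N where N = [[0, 1, -4], [0, 0, -1], [0, 0, 0]] is strictly upper-triangular, so N³ = 0.
(I + N)³ = I + 3·N + 3·N² = [[1, 3, -15], [0, 1, -3], [0, 0, 1]].

[[1, 3, -15], [0, 1, -3], [0, 0, 1]]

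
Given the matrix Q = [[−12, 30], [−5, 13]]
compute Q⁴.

[[−114, 390], [−65, 211]]

tr Q = 1 and det Q = −6, so the characteristic polynomial is λ² − (1)λ + (−6) with roots −2 and 3.
Eigenvectors give P = [[3, −2], [1, −1]] with P⁻¹ = [[1, −2], [1, −3]], and Q = P·diag(−2, 3)·P⁻¹.
Then Q⁴ = P·diag(16, 81)·P⁻¹ = [[48, −162], [16, −81]] · [[1, −2], [1, −3]] = [[−114, 390], [−65, 211]].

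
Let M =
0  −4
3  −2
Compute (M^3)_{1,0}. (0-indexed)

M^2 = [[−12, 8], [−6, −8]]
M^3 = [[24, 32], [−24, 40]]

−24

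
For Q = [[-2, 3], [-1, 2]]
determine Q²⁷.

[[-2, 3], [-1, 2]]

Q² = I (check: tr Q = 0 and det Q = -1), so Q²⁷ = Q since 27 is odd.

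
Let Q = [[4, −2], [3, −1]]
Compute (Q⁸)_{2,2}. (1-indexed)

tr Q = 3 and det Q = 2, so the characteristic polynomial is λ² − (3)λ + (2) with roots 1 and 2.
Eigenvectors give P = [[−2, 1], [−3, 1]] with P⁻¹ = [[1, −1], [3, −2]], and Q = P·diag(1, 2)·P⁻¹.
Then Q⁸ = P·diag(1, 256)·P⁻¹ = [[−2, 256], [−3, 256]] · [[1, −1], [3, −2]] = [[766, −510], [765, −509]].

−509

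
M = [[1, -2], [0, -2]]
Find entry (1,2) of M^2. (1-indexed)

2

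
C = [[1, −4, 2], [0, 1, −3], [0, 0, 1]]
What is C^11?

C = I + N where N = [[0, −4, 2], [0, 0, −3], [0, 0, 0]] is strictly upper-triangular, so N^3 = 0.
(I + N)^11 = I + 11·N + 55·N^2 = [[1, −44, 682], [0, 1, −33], [0, 0, 1]].

[[1, −44, 682], [0, 1, −33], [0, 0, 1]]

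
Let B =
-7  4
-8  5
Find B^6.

[[1457, -728], [1456, -727]]

tr B = -2 and det B = -3, so the characteristic polynomial is λ² − (-2)λ + (-3) with roots 1 and -3.
Eigenvectors give P = [[-1, 1], [-2, 1]] with P⁻¹ = [[1, -1], [2, -1]], and B = P·diag(1, -3)·P⁻¹.
Then B^6 = P·diag(1, 729)·P⁻¹ = [[-1, 729], [-2, 729]] · [[1, -1], [2, -1]] = [[1457, -728], [1456, -727]].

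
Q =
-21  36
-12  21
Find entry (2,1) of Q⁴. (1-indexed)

tr Q = 0 and det Q = -9, so the characteristic polynomial is λ² − (0)λ + (-9) with roots 3 and -3.
Eigenvectors give P = [[-3, 2], [-2, 1]] with P⁻¹ = [[1, -2], [2, -3]], and Q = P·diag(3, -3)·P⁻¹.
Then Q⁴ = P·diag(81, 81)·P⁻¹ = [[-243, 162], [-162, 81]] · [[1, -2], [2, -3]] = [[81, 0], [0, 81]].

0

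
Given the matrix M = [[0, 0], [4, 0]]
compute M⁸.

[[0, 0], [0, 0]]

M is strictly triangular, hence nilpotent: M² = 0, so M⁸ = 0.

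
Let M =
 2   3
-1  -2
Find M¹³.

[[2, 3], [-1, -2]]

M² = I (check: tr M = 0 and det M = -1), so M¹³ = M since 13 is odd.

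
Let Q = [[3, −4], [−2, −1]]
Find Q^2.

[[17, −8], [−4, 9]]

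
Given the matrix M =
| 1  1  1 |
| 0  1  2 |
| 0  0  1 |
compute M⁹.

M = I + N where N = [[0, 1, 1], [0, 0, 2], [0, 0, 0]] is strictly upper-triangular, so N³ = 0.
(I + N)⁹ = I + 9·N + 36·N² = [[1, 9, 81], [0, 1, 18], [0, 0, 1]].

[[1, 9, 81], [0, 1, 18], [0, 0, 1]]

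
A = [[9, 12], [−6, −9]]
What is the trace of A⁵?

0

tr A = 0 and det A = −9, so the characteristic polynomial is λ² − (0)λ + (−9) with roots 3 and −3.
Eigenvectors give P = [[−2, −1], [1, 1]] with P⁻¹ = [[−1, −1], [1, 2]], and A = P·diag(3, −3)·P⁻¹.
Then A⁵ = P·diag(243, −243)·P⁻¹ = [[−486, 243], [243, −243]] · [[−1, −1], [1, 2]] = [[729, 972], [−486, −729]].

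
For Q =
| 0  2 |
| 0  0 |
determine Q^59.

Q is strictly triangular, hence nilpotent: Q^2 = 0, so Q^59 = 0.

[[0, 0], [0, 0]]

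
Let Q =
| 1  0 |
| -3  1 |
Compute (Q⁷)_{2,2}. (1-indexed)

Q = I + N where N = [[0, 0], [-3, 0]] is strictly lower-triangular, so N² = 0.
(I + N)⁷ = I + 7·N = [[1, 0], [-21, 1]].

1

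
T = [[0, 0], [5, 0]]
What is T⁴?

[[0, 0], [0, 0]]

T is strictly triangular, hence nilpotent: T² = 0, so T⁴ = 0.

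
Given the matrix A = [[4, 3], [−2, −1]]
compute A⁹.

[[1534, 1533], [−1022, −1021]]

tr A = 3 and det A = 2, so the characteristic polynomial is λ² − (3)λ + (2) with roots 1 and 2.
Eigenvectors give P = [[−1, 3], [1, −2]] with P⁻¹ = [[2, 3], [1, 1]], and A = P·diag(1, 2)·P⁻¹.
Then A⁹ = P·diag(1, 512)·P⁻¹ = [[−1, 1536], [1, −1024]] · [[2, 3], [1, 1]] = [[1534, 1533], [−1022, −1021]].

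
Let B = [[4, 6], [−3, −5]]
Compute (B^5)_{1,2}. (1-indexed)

tr B = −1 and det B = −2, so the characteristic polynomial is λ² − (−1)λ + (−2) with roots −2 and 1.
Eigenvectors give P = [[−1, −2], [1, 1]] with P⁻¹ = [[1, 2], [−1, −1]], and B = P·diag(−2, 1)·P⁻¹.
Then B^5 = P·diag(−32, 1)·P⁻¹ = [[32, −2], [−32, 1]] · [[1, 2], [−1, −1]] = [[34, 66], [−33, −65]].

66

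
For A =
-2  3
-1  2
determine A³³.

[[-2, 3], [-1, 2]]

A² = I (check: tr A = 0 and det A = -1), so A³³ = A since 33 is odd.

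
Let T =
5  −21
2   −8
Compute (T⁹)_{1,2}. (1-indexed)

−10731

tr T = −3 and det T = 2, so the characteristic polynomial is λ² − (−3)λ + (2) with roots −1 and −2.
Eigenvectors give P = [[7, 3], [2, 1]] with P⁻¹ = [[1, −3], [−2, 7]], and T = P·diag(−1, −2)·P⁻¹.
Then T⁹ = P·diag(−1, −512)·P⁻¹ = [[−7, −1536], [−2, −512]] · [[1, −3], [−2, 7]] = [[3065, −10731], [1022, −3578]].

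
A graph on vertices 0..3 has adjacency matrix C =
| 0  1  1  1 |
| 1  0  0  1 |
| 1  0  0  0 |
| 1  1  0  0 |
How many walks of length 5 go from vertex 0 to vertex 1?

The number of length-5 walks from vertex 0 to vertex 1 is entry (0,1) of C⁵, where C is the adjacency matrix.
C² = [[3, 1, 0, 1], [1, 2, 1, 1], [0, 1, 1, 1], [1, 1, 1, 2]]
C³ = [[2, 4, 3, 4], [4, 2, 1, 3], [3, 1, 0, 1], [4, 3, 1, 2]]
C⁴ = [[11, 6, 2, 6], [6, 7, 4, 6], [2, 4, 3, 4], [6, 6, 4, 7]]
C⁵ = [[14, 17, 11, 17], [17, 12, 6, 13], [11, 6, 2, 6], [17, 13, 6, 12]]

17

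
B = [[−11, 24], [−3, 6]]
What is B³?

tr B = −5 and det B = 6, so the characteristic polynomial is λ² − (−5)λ + (6) with roots −2 and −3.
Eigenvectors give P = [[−8, 3], [−3, 1]] with P⁻¹ = [[1, −3], [3, −8]], and B = P·diag(−2, −3)·P⁻¹.
Then B³ = P·diag(−8, −27)·P⁻¹ = [[64, −81], [24, −27]] · [[1, −3], [3, −8]] = [[−179, 456], [−57, 144]].

[[−179, 456], [−57, 144]]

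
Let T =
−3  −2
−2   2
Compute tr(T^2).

21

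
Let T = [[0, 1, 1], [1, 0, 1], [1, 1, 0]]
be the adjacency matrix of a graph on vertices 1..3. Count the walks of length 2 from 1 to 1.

The number of length-2 walks from vertex 1 to vertex 1 is entry (1,1) of T^2, where T is the adjacency matrix.
T^2 = [[2, 1, 1], [1, 2, 1], [1, 1, 2]]

2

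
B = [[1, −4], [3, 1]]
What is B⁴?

[[73, 176], [−132, 73]]

B² = [[−11, −8], [6, −11]]
B³ = [[−35, 36], [−27, −35]]
B⁴ = [[73, 176], [−132, 73]]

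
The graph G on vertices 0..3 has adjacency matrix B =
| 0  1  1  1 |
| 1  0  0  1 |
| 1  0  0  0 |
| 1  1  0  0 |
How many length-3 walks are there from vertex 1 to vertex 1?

The number of length-3 walks from vertex 1 to vertex 1 is entry (1,1) of B³, where B is the adjacency matrix.
B² = [[3, 1, 0, 1], [1, 2, 1, 1], [0, 1, 1, 1], [1, 1, 1, 2]]
B³ = [[2, 4, 3, 4], [4, 2, 1, 3], [3, 1, 0, 1], [4, 3, 1, 2]]

2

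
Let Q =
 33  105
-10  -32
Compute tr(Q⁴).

tr Q = 1 and det Q = -6, so the characteristic polynomial is λ² − (1)λ + (-6) with roots -2 and 3.
Eigenvectors give P = [[-3, 7], [1, -2]] with P⁻¹ = [[2, 7], [1, 3]], and Q = P·diag(-2, 3)·P⁻¹.
Then Q⁴ = P·diag(16, 81)·P⁻¹ = [[-48, 567], [16, -162]] · [[2, 7], [1, 3]] = [[471, 1365], [-130, -374]].

97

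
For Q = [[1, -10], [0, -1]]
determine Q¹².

[[1, 0], [0, 1]]

Q² = I (check: tr Q = 0 and det Q = -1), so Q¹² = I since 12 is even.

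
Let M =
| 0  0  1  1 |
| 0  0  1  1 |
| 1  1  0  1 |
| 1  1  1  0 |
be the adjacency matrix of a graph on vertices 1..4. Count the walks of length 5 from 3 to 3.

32

The number of length-5 walks from vertex 3 to vertex 3 is entry (3,3) of M⁵, where M is the adjacency matrix.
M² = [[2, 2, 1, 1], [2, 2, 1, 1], [1, 1, 3, 2], [1, 1, 2, 3]]
M³ = [[2, 2, 5, 5], [2, 2, 5, 5], [5, 5, 4, 5], [5, 5, 5, 4]]
M⁴ = [[10, 10, 9, 9], [10, 10, 9, 9], [9, 9, 15, 14], [9, 9, 14, 15]]
M⁵ = [[18, 18, 29, 29], [18, 18, 29, 29], [29, 29, 32, 33], [29, 29, 33, 32]]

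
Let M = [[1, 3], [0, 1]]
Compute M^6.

[[1, 18], [0, 1]]

M = I + N where N = [[0, 3], [0, 0]] is strictly upper-triangular, so N^2 = 0.
(I + N)^6 = I + 6·N = [[1, 18], [0, 1]].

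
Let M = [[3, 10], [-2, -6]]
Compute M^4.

tr M = -3 and det M = 2, so the characteristic polynomial is λ² − (-3)λ + (2) with roots -1 and -2.
Eigenvectors give P = [[5, 2], [-2, -1]] with P⁻¹ = [[1, 2], [-2, -5]], and M = P·diag(-1, -2)·P⁻¹.
Then M^4 = P·diag(1, 16)·P⁻¹ = [[5, 32], [-2, -16]] · [[1, 2], [-2, -5]] = [[-59, -150], [30, 76]].

[[-59, -150], [30, 76]]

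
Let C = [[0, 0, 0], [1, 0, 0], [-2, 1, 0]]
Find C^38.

C is strictly triangular, hence nilpotent: C^3 = 0, so C^38 = 0.

[[0, 0, 0], [0, 0, 0], [0, 0, 0]]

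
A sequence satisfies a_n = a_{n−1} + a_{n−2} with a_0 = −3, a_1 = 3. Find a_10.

63

With companion matrix T = [[1, 1], [1, 0]], [a_n, a_{n−1}]ᵀ = T·[a_{n−1}, a_{n−2}]ᵀ, so [a_10, a_9]ᵀ = T^9·[a_1, a_0]ᵀ.
T^9 = [[55, 34], [34, 21]], giving [a_10, a_9]ᵀ = [[63], [39]].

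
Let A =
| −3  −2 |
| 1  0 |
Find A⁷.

tr A = −3 and det A = 2, so the characteristic polynomial is λ² − (−3)λ + (2) with roots −1 and −2.
Eigenvectors give P = [[−1, 2], [1, −1]] with P⁻¹ = [[1, 2], [1, 1]], and A = P·diag(−1, −2)·P⁻¹.
Then A⁷ = P·diag(−1, −128)·P⁻¹ = [[1, −256], [−1, 128]] · [[1, 2], [1, 1]] = [[−255, −254], [127, 126]].

[[−255, −254], [127, 126]]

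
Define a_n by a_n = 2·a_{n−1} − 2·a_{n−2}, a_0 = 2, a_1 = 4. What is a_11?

With companion matrix Q = [[2, −2], [1, 0]], [a_n, a_{n−1}]ᵀ = Q·[a_{n−1}, a_{n−2}]ᵀ, so [a_11, a_10]ᵀ = Q¹⁰·[a_1, a_0]ᵀ.
Q¹⁰ = [[32, −64], [32, −32]], giving [a_11, a_10]ᵀ = [[0], [64]].

0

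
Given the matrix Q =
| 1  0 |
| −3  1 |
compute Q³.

[[1, 0], [−9, 1]]

Q = I + N where N = [[0, 0], [−3, 0]] is strictly lower-triangular, so N² = 0.
(I + N)³ = I + 3·N = [[1, 0], [−9, 1]].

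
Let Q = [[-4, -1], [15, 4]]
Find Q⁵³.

[[-4, -1], [15, 4]]

Q² = I (check: tr Q = 0 and det Q = -1), so Q⁵³ = Q since 53 is odd.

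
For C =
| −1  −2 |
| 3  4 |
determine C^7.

tr C = 3 and det C = 2, so the characteristic polynomial is λ² − (3)λ + (2) with roots 1 and 2.
Eigenvectors give P = [[1, 2], [−1, −3]] with P⁻¹ = [[3, 2], [−1, −1]], and C = P·diag(1, 2)·P⁻¹.
Then C^7 = P·diag(1, 128)·P⁻¹ = [[1, 256], [−1, −384]] · [[3, 2], [−1, −1]] = [[−253, −254], [381, 382]].

[[−253, −254], [381, 382]]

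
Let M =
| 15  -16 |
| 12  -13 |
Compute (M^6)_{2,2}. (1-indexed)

-2183

tr M = 2 and det M = -3, so the characteristic polynomial is λ² − (2)λ + (-3) with roots 3 and -1.
Eigenvectors give P = [[4, 1], [3, 1]] with P⁻¹ = [[1, -1], [-3, 4]], and M = P·diag(3, -1)·P⁻¹.
Then M^6 = P·diag(729, 1)·P⁻¹ = [[2916, 1], [2187, 1]] · [[1, -1], [-3, 4]] = [[2913, -2912], [2184, -2183]].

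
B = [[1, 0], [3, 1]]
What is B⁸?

B = I + N where N = [[0, 0], [3, 0]] is strictly lower-triangular, so N² = 0.
(I + N)⁸ = I + 8·N = [[1, 0], [24, 1]].

[[1, 0], [24, 1]]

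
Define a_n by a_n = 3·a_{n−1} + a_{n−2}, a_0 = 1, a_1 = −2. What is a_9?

−22013

With companion matrix B = [[3, 1], [1, 0]], [a_n, a_{n−1}]ᵀ = B·[a_{n−1}, a_{n−2}]ᵀ, so [a_9, a_8]ᵀ = B^8·[a_1, a_0]ᵀ.
B^8 = [[12970, 3927], [3927, 1189]], giving [a_9, a_8]ᵀ = [[−22013], [−6665]].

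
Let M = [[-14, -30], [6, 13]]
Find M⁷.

tr M = -1 and det M = -2, so the characteristic polynomial is λ² − (-1)λ + (-2) with roots -2 and 1.
Eigenvectors give P = [[-5, -2], [2, 1]] with P⁻¹ = [[-1, -2], [2, 5]], and M = P·diag(-2, 1)·P⁻¹.
Then M⁷ = P·diag(-128, 1)·P⁻¹ = [[640, -2], [-256, 1]] · [[-1, -2], [2, 5]] = [[-644, -1290], [258, 517]].

[[-644, -1290], [258, 517]]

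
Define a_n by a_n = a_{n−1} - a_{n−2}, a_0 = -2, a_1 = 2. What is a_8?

With companion matrix T = [[1, -1], [1, 0]], [a_n, a_{n−1}]ᵀ = T·[a_{n−1}, a_{n−2}]ᵀ, so [a_8, a_7]ᵀ = T⁷·[a_1, a_0]ᵀ.
T⁷ = [[1, -1], [1, 0]], giving [a_8, a_7]ᵀ = [[4], [2]].

4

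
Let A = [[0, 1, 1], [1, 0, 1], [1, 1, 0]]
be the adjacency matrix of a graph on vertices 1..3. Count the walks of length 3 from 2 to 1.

3

The number of length-3 walks from vertex 2 to vertex 1 is entry (2,1) of A^3, where A is the adjacency matrix.
A^2 = [[2, 1, 1], [1, 2, 1], [1, 1, 2]]
A^3 = [[2, 3, 3], [3, 2, 3], [3, 3, 2]]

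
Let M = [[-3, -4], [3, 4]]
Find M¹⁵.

[[-3, -4], [3, 4]]

M² = M (a projection; rank 1, trace 1), so M¹⁵ = M.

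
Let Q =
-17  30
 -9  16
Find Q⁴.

tr Q = -1 and det Q = -2, so the characteristic polynomial is λ² − (-1)λ + (-2) with roots 1 and -2.
Eigenvectors give P = [[-5, 2], [-3, 1]] with P⁻¹ = [[1, -2], [3, -5]], and Q = P·diag(1, -2)·P⁻¹.
Then Q⁴ = P·diag(1, 16)·P⁻¹ = [[-5, 32], [-3, 16]] · [[1, -2], [3, -5]] = [[91, -150], [45, -74]].

[[91, -150], [45, -74]]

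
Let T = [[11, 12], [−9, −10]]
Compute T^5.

tr T = 1 and det T = −2, so the characteristic polynomial is λ² − (1)λ + (−2) with roots −1 and 2.
Eigenvectors give P = [[−1, 4], [1, −3]] with P⁻¹ = [[3, 4], [1, 1]], and T = P·diag(−1, 2)·P⁻¹.
Then T^5 = P·diag(−1, 32)·P⁻¹ = [[1, 128], [−1, −96]] · [[3, 4], [1, 1]] = [[131, 132], [−99, −100]].

[[131, 132], [−99, −100]]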